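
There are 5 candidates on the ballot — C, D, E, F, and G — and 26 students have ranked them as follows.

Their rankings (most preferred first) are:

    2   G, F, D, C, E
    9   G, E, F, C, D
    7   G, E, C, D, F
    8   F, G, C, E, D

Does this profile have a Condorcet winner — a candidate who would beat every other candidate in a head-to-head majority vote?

Head-to-head results (26 voters total):
C vs D: C wins 24–2.
C vs E: E wins 16–10.
C vs F: F wins 19–7.
C vs G: G wins 26–0.
D vs E: E wins 24–2.
D vs F: F wins 19–7.
D vs G: G wins 26–0.
E vs F: E wins 16–10.
E vs G: G wins 26–0.
F vs G: G wins 18–8.
G beats each rival — C (26–0), D (26–0), E (26–0), F (18–8) — so G is the Condorcet winner.

Yes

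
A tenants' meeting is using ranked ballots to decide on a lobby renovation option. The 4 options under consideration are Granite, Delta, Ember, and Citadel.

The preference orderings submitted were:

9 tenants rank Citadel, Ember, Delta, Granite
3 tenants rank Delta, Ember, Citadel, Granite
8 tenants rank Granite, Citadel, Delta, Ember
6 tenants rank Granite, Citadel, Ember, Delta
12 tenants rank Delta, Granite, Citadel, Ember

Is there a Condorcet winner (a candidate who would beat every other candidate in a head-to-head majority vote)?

No

Head-to-head results (38 voters total):
Granite vs Delta: Delta wins 24–14.
Granite vs Ember: Granite wins 26–12.
Granite vs Citadel: Granite wins 26–12.
Delta vs Ember: Delta wins 23–15.
Delta vs Citadel: Citadel wins 23–15.
Ember vs Citadel: Citadel wins 35–3.
No candidate beats all others: Granite beats Citadel beats Delta beats Granite, a majority cycle.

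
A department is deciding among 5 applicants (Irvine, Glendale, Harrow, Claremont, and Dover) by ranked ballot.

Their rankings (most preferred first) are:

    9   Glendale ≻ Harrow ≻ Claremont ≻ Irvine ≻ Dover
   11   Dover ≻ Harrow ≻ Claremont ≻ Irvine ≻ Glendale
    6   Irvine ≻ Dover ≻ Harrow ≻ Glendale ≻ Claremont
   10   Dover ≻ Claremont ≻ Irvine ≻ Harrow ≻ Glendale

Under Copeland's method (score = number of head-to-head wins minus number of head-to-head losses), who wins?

Pairwise results:
  Irvine vs Glendale: Irvine wins 27–9.
  Irvine vs Harrow: Harrow wins 20–16.
  Irvine vs Claremont: Claremont wins 30–6.
  Irvine vs Dover: Dover wins 21–15.
  Glendale vs Harrow: Harrow wins 27–9.
  Glendale vs Claremont: Claremont wins 21–15.
  Glendale vs Dover: Dover wins 27–9.
  Harrow vs Claremont: Harrow wins 26–10.
  Harrow vs Dover: Dover wins 27–9.
  Claremont vs Dover: Dover wins 27–9.
Copeland scores (wins − losses):
  Irvine: 1 − 3 = -2
  Glendale: 0 − 4 = -4
  Harrow: 3 − 1 = 2
  Claremont: 2 − 2 = 0
  Dover: 4 − 0 = 4
Dover has the best Copeland score.

Dover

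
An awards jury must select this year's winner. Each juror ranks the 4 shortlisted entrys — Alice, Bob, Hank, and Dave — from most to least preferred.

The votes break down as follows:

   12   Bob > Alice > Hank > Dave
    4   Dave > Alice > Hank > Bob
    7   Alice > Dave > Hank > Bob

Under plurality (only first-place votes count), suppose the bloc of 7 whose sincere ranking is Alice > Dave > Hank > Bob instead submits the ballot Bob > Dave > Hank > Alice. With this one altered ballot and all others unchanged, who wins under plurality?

First-place totals with the altered ballot: Alice 0, Bob 19, Hank 0, Dave 4.
The winner is unchanged: still Bob.

Bob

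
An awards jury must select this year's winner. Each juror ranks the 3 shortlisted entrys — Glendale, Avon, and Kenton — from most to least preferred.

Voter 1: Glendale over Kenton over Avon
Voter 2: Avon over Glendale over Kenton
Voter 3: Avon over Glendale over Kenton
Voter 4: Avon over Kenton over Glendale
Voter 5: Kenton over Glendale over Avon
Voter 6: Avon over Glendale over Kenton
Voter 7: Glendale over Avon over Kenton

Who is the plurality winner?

Avon

First-place vote totals:
  Glendale: 2
  Avon: 4
  Kenton: 1
Avon has the most first-place votes.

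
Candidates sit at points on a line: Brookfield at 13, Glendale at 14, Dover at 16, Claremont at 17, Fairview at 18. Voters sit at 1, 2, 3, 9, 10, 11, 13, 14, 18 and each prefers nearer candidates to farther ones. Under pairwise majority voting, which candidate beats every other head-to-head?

With single-peaked preferences on a line, the Condorcet winner is the candidate closest to the median voter.
The median voter (position 10) is closest to Brookfield at 13.
Check: Brookfield vs Claremont — voters closer to Brookfield: 8 of 9.

Brookfield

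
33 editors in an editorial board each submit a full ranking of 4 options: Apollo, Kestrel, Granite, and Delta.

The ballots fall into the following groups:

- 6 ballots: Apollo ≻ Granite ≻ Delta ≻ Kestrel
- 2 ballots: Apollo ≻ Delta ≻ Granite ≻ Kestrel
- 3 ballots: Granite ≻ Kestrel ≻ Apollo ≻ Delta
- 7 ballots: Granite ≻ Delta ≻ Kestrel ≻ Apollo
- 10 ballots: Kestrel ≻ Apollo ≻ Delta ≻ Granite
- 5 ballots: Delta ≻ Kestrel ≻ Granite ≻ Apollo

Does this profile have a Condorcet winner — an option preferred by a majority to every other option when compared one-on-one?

Head-to-head results (33 voters total):
Apollo vs Kestrel: Kestrel wins 25–8.
Apollo vs Granite: Apollo wins 18–15.
Apollo vs Delta: Apollo wins 21–12.
Kestrel vs Granite: Granite wins 18–15.
Kestrel vs Delta: Delta wins 20–13.
Granite vs Delta: Delta wins 17–16.
No candidate beats all others: Apollo beats Granite beats Kestrel beats Apollo, a majority cycle.

No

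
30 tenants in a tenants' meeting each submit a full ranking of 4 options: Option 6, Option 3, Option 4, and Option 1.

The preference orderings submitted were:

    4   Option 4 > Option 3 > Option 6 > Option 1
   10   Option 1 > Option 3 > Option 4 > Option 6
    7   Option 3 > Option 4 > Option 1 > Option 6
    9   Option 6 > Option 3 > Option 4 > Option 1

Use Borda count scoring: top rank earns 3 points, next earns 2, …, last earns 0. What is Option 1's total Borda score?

Borda scores:
  Option 6: 4·1 + 10·0 + 7·0 + 9·3 = 31
  Option 3: 4·2 + 10·2 + 7·3 + 9·2 = 67
  Option 4: 4·3 + 10·1 + 7·2 + 9·1 = 45
  Option 1: 4·0 + 10·3 + 7·1 + 9·0 = 37

37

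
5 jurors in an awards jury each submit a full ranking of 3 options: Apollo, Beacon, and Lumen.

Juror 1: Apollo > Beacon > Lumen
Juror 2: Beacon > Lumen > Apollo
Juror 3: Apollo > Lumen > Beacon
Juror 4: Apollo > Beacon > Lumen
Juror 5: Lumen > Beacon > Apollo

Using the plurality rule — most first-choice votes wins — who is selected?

Apollo

First-place vote totals:
  Apollo: 3
  Beacon: 1
  Lumen: 1
Apollo has the most first-place votes.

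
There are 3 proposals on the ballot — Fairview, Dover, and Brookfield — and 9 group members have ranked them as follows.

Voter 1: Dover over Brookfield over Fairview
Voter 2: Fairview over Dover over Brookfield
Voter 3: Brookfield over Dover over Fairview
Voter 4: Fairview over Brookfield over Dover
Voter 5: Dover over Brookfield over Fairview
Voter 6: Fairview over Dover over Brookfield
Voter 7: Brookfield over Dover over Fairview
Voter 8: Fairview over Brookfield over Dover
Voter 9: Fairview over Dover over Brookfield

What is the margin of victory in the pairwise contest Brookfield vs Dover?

1

Ballots ranking Brookfield above Dover: 4.
Ballots ranking Dover above Brookfield: 5.
Dover wins 5–4, a margin of 1.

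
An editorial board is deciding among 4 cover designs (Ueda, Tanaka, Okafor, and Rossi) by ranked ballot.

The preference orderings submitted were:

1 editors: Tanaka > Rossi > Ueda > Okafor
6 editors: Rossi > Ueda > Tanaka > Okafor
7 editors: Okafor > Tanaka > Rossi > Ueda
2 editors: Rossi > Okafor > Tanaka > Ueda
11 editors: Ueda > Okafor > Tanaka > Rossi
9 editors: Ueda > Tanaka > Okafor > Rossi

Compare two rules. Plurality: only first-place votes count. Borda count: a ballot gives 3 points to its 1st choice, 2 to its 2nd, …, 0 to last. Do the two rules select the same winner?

Plurality first-place counts: Ueda 20, Tanaka 1, Okafor 7, Rossi 8 → Ueda.
Borda totals: Ueda 73, Tanaka 54, Okafor 56, Rossi 33 → Ueda.
The two rules agree on Ueda.

Yes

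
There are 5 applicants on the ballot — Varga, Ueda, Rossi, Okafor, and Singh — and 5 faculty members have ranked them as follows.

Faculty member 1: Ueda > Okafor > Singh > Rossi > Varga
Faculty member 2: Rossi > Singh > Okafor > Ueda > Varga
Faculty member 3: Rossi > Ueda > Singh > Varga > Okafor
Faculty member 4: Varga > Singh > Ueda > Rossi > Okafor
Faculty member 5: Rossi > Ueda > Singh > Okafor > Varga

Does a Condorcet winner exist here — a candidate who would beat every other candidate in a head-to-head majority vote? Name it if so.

Rossi

Head-to-head results (5 voters total):
Varga vs Ueda: Ueda wins 4–1.
Varga vs Rossi: Rossi wins 4–1.
Varga vs Okafor: Okafor wins 3–2.
Varga vs Singh: Singh wins 4–1.
Ueda vs Rossi: Rossi wins 3–2.
Ueda vs Okafor: Ueda wins 4–1.
Ueda vs Singh: Ueda wins 3–2.
Rossi vs Okafor: Rossi wins 4–1.
Rossi vs Singh: Rossi wins 3–2.
Okafor vs Singh: Singh wins 4–1.
Rossi beats each rival — Varga (4–1), Ueda (3–2), Okafor (4–1), Singh (3–2) — so Rossi is the Condorcet winner.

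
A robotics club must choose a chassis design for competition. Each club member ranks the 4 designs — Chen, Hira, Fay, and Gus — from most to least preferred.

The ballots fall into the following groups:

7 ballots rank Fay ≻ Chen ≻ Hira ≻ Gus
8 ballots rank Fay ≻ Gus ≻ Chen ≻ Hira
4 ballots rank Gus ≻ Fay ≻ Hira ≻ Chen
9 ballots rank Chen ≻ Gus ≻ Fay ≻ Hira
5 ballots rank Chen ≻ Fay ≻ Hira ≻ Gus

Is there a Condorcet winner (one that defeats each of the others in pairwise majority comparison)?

Yes

Head-to-head results (33 voters total):
Chen vs Hira: Chen wins 29–4.
Chen vs Fay: Fay wins 19–14.
Chen vs Gus: Chen wins 21–12.
Hira vs Fay: Fay wins 33–0.
Hira vs Gus: Gus wins 21–12.
Fay vs Gus: Fay wins 20–13.
Fay beats each rival — Chen (19–14), Hira (33–0), Gus (20–13) — so Fay is the Condorcet winner.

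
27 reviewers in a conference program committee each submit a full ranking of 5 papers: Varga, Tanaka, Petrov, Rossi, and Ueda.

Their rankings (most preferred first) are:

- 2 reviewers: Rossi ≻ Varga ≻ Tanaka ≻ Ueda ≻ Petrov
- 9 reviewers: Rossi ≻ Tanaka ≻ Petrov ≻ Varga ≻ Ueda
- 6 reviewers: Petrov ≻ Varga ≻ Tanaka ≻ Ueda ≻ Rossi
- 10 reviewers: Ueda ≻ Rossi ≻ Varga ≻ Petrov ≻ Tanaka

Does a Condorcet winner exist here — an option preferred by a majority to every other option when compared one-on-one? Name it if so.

There is no Condorcet winner

Head-to-head results (27 voters total):
Varga vs Tanaka: Varga wins 18–9.
Varga vs Petrov: Petrov wins 15–12.
Varga vs Rossi: Rossi wins 21–6.
Varga vs Ueda: Varga wins 17–10.
Tanaka vs Petrov: Petrov wins 16–11.
Tanaka vs Rossi: Rossi wins 21–6.
Tanaka vs Ueda: Tanaka wins 17–10.
Petrov vs Rossi: Rossi wins 21–6.
Petrov vs Ueda: Petrov wins 15–12.
Rossi vs Ueda: Ueda wins 16–11.
No candidate beats all others: Varga beats Ueda beats Rossi beats Varga, a majority cycle.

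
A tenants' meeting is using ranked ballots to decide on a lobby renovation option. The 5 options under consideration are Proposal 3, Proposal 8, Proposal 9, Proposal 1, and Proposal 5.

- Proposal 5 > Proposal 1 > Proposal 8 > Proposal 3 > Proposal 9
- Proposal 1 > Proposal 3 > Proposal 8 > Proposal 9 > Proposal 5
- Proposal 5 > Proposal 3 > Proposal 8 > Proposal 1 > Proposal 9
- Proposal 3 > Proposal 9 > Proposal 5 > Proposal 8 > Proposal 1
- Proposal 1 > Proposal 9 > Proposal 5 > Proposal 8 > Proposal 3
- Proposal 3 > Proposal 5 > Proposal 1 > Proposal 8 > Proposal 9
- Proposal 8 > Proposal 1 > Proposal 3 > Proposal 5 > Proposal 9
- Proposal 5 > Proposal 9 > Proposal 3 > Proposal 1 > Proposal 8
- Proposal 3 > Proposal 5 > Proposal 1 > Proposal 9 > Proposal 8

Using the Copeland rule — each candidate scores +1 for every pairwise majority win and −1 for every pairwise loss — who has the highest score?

Pairwise results:
  Proposal 3 vs Proposal 8: Proposal 3 wins 6–3.
  Proposal 3 vs Proposal 9: Proposal 3 wins 7–2.
  Proposal 3 vs Proposal 1: Proposal 3 wins 5–4.
  Proposal 3 vs Proposal 5: Proposal 3 wins 5–4.
  Proposal 8 vs Proposal 9: Proposal 8 wins 5–4.
  Proposal 8 vs Proposal 1: Proposal 1 wins 6–3.
  Proposal 8 vs Proposal 5: Proposal 5 wins 7–2.
  Proposal 9 vs Proposal 1: Proposal 1 wins 7–2.
  Proposal 9 vs Proposal 5: Proposal 5 wins 6–3.
  Proposal 1 vs Proposal 5: Proposal 5 wins 6–3.
Copeland scores (wins − losses):
  Proposal 3: 4 − 0 = 4
  Proposal 8: 1 − 3 = -2
  Proposal 9: 0 − 4 = -4
  Proposal 1: 2 − 2 = 0
  Proposal 5: 3 − 1 = 2
Proposal 3 has the best Copeland score.

Proposal 3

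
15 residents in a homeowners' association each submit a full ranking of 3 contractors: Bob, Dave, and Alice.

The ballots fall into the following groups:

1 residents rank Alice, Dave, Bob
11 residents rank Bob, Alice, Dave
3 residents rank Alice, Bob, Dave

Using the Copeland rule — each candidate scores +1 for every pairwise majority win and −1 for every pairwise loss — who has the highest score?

Pairwise results:
  Bob vs Dave: Bob wins 14–1.
  Bob vs Alice: Bob wins 11–4.
  Dave vs Alice: Alice wins 15–0.
Copeland scores (wins − losses):
  Bob: 2 − 0 = 2
  Dave: 0 − 2 = -2
  Alice: 1 − 1 = 0
Bob has the best Copeland score.

Bob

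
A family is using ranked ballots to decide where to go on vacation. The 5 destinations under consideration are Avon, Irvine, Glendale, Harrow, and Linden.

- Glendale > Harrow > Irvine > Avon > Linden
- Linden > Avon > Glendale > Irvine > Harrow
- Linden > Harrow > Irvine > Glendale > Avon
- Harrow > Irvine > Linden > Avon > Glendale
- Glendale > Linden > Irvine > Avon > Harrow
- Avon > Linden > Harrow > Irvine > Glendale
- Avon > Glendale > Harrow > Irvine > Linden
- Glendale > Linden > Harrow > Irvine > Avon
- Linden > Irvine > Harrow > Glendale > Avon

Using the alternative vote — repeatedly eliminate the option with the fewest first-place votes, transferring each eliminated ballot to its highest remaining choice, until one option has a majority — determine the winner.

Round 1: Glendale 3, Linden 3, Avon 2, Harrow 1, Irvine 0. Irvine has the fewest and is eliminated.
Round 2: Glendale 3, Linden 3, Avon 2, Harrow 1. Harrow has the fewest and is eliminated.
Round 3: Linden 4, Glendale 3, Avon 2. Avon has the fewest and is eliminated.
Round 4: Linden 5, Glendale 4. Linden has a majority.

Linden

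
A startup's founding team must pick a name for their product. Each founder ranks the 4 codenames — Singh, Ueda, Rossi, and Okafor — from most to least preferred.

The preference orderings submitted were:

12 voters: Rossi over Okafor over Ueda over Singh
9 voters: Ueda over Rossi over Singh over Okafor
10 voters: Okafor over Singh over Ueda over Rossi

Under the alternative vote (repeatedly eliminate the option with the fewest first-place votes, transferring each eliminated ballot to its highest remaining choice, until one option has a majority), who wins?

Round 1: Rossi 12, Okafor 10, Ueda 9, Singh 0. Singh has the fewest and is eliminated.
Round 2: Rossi 12, Okafor 10, Ueda 9. Ueda has the fewest and is eliminated.
Round 3: Rossi 21, Okafor 10. Rossi has a majority.

Rossi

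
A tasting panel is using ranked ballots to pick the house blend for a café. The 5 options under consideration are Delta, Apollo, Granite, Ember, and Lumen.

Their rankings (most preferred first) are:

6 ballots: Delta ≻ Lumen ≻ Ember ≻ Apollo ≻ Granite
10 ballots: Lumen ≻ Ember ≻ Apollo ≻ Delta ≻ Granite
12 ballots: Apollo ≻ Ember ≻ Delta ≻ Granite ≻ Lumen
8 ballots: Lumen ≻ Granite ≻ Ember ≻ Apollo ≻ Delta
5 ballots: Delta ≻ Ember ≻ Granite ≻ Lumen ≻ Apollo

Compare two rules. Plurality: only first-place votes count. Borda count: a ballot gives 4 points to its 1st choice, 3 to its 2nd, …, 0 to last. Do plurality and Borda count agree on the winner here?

Plurality first-place counts: Delta 11, Apollo 12, Granite 0, Ember 0, Lumen 18 → Lumen.
Borda totals: Delta 78, Apollo 82, Granite 46, Ember 109, Lumen 95 → Ember.
The two rules disagree: plurality picks Lumen, Borda picks Ember.

No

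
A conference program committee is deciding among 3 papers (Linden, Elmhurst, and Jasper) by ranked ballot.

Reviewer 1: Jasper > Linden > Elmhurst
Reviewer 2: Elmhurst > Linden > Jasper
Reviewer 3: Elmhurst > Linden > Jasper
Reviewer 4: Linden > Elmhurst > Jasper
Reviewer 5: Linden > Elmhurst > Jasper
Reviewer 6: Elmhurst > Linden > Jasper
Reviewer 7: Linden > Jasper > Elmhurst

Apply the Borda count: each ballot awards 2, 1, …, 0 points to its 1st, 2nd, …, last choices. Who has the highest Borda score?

Borda scores:
  Linden: 1 + 1 + 1 + 2 + 2 + 1 + 2 = 10
  Elmhurst: 0 + 2 + 2 + 1 + 1 + 2 + 0 = 8
  Jasper: 2 + 0 + 0 + 0 + 0 + 0 + 1 = 3
Linden has the highest total.

Linden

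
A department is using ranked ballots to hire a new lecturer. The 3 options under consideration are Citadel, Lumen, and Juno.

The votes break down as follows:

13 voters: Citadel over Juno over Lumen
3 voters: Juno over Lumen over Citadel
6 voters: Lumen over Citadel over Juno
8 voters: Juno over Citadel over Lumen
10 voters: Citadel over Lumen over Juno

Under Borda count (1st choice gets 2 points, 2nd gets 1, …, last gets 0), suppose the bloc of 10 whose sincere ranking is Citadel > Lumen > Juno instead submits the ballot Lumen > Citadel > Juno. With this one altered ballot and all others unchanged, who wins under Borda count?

Citadel

Borda totals with the altered ballot: Citadel 50, Lumen 35, Juno 35.
The winner is unchanged: still Citadel.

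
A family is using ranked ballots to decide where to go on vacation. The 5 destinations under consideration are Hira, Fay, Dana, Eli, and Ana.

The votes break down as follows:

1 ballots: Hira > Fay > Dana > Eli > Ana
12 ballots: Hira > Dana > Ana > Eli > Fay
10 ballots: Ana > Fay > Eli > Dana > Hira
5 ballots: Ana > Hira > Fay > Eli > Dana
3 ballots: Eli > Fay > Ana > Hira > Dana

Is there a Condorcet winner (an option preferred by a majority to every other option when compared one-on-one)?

Yes

Head-to-head results (31 voters total):
Hira vs Fay: Hira wins 18–13.
Hira vs Dana: Hira wins 21–10.
Hira vs Eli: Hira wins 18–13.
Hira vs Ana: Ana wins 18–13.
Fay vs Dana: Fay wins 19–12.
Fay vs Eli: Fay wins 16–15.
Fay vs Ana: Ana wins 27–4.
Dana vs Eli: Eli wins 18–13.
Dana vs Ana: Ana wins 18–13.
Eli vs Ana: Ana wins 27–4.
Ana beats each rival — Hira (18–13), Fay (27–4), Dana (18–13), Eli (27–4) — so Ana is the Condorcet winner.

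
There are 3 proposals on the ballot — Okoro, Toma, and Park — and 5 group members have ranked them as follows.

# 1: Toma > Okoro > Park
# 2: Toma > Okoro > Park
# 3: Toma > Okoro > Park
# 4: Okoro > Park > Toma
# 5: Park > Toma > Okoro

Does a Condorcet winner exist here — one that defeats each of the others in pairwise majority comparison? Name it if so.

Toma

Head-to-head results (5 voters total):
Okoro vs Toma: Toma wins 4–1.
Okoro vs Park: Okoro wins 4–1.
Toma vs Park: Toma wins 3–2.
Toma beats each rival — Okoro (4–1), Park (3–2) — so Toma is the Condorcet winner.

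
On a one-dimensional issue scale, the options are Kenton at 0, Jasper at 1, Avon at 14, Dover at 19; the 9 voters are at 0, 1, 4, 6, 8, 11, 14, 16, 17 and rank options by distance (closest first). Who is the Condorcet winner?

Avon

With single-peaked preferences on a line, the Condorcet winner is the candidate closest to the median voter.
The median voter (position 8) is closest to Avon at 14.
Check: Avon vs Kenton — voters closer to Avon: 5 of 9.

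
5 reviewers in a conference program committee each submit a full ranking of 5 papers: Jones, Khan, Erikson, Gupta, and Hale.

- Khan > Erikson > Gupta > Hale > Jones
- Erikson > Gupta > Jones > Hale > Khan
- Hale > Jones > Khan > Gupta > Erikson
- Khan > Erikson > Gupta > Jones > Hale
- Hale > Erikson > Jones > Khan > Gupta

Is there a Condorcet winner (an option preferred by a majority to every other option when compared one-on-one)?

No

Head-to-head results (5 voters total):
Jones vs Khan: Jones wins 3–2.
Jones vs Erikson: Erikson wins 4–1.
Jones vs Gupta: Gupta wins 3–2.
Jones vs Hale: Hale wins 3–2.
Khan vs Erikson: Khan wins 3–2.
Khan vs Gupta: Khan wins 4–1.
Khan vs Hale: Hale wins 3–2.
Erikson vs Gupta: Erikson wins 4–1.
Erikson vs Hale: Erikson wins 3–2.
Gupta vs Hale: Gupta wins 3–2.
No candidate beats all others: Jones beats Khan beats Erikson beats Jones, a majority cycle.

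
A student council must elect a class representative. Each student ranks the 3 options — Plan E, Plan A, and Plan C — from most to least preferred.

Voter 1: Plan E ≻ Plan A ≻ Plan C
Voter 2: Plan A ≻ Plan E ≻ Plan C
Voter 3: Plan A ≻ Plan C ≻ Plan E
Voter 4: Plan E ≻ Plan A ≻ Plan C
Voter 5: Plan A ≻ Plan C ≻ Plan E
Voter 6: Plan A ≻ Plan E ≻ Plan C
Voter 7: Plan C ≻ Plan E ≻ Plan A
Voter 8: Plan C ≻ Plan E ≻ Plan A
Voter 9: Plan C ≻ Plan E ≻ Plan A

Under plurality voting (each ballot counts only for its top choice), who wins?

Plan A

First-place vote totals:
  Plan E: 2
  Plan A: 4
  Plan C: 3
Plan A has the most first-place votes.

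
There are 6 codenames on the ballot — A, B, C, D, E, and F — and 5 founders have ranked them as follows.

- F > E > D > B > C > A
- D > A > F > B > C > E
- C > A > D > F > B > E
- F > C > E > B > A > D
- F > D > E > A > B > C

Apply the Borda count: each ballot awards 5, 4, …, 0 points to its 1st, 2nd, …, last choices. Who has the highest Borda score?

F

Borda scores:
  A: 0 + 4 + 4 + 1 + 2 = 11
  B: 2 + 2 + 1 + 2 + 1 = 8
  C: 1 + 1 + 5 + 4 + 0 = 11
  D: 3 + 5 + 3 + 0 + 4 = 15
  E: 4 + 0 + 0 + 3 + 3 = 10
  F: 5 + 3 + 2 + 5 + 5 = 20
F has the highest total.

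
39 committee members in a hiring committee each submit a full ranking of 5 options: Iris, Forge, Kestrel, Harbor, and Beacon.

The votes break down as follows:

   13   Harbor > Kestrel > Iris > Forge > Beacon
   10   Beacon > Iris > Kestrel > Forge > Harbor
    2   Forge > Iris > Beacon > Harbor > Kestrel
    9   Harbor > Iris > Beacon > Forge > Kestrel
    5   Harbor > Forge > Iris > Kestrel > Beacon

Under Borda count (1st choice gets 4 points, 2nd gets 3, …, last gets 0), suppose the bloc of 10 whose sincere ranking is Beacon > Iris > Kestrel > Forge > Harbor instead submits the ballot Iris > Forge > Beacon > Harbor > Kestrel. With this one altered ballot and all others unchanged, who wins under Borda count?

Borda totals with the altered ballot: Iris 109, Forge 75, Kestrel 44, Harbor 120, Beacon 42.
The winner is unchanged: still Harbor.

Harbor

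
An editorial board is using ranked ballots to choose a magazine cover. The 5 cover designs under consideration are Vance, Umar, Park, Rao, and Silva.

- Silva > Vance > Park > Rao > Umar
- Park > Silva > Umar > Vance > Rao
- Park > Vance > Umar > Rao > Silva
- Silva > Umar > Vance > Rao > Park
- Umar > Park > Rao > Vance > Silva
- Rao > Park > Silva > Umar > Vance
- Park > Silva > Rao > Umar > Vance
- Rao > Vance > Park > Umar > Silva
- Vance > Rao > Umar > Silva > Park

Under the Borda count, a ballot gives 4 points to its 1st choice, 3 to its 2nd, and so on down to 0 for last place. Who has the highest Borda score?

Park

Borda scores:
  Vance: 3 + 1 + 3 + 2 + 1 + 0 + 0 + 3 + 4 = 17
  Umar: 0 + 2 + 2 + 3 + 4 + 1 + 1 + 1 + 2 = 16
  Park: 2 + 4 + 4 + 0 + 3 + 3 + 4 + 2 + 0 = 22
  Rao: 1 + 0 + 1 + 1 + 2 + 4 + 2 + 4 + 3 = 18
  Silva: 4 + 3 + 0 + 4 + 0 + 2 + 3 + 0 + 1 = 17
Park has the highest total.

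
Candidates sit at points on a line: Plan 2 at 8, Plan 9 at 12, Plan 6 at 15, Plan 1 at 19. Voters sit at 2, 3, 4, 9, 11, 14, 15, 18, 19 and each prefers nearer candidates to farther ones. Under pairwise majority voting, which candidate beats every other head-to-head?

Plan 9

With single-peaked preferences on a line, the Condorcet winner is the candidate closest to the median voter.
The median voter (position 11) is closest to Plan 9 at 12.
Check: Plan 9 vs Plan 2 — voters closer to Plan 9: 5 of 9.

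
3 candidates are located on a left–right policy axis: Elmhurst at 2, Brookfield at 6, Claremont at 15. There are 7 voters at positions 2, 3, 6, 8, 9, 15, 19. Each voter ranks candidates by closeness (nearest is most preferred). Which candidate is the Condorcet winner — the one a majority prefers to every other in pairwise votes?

With single-peaked preferences on a line, the Condorcet winner is the candidate closest to the median voter.
The median voter (position 8) is closest to Brookfield at 6.
Check: Brookfield vs Claremont — voters closer to Brookfield: 5 of 7.

Brookfield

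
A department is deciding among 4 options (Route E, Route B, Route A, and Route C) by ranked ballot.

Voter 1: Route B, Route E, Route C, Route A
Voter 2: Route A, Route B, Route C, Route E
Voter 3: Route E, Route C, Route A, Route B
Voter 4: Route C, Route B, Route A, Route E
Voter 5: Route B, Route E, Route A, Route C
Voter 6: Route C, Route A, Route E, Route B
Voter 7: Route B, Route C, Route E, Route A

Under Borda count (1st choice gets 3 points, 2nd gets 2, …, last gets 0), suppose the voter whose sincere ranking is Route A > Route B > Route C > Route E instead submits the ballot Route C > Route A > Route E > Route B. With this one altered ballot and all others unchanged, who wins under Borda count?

Borda totals with the altered ballot: Route E 10, Route B 11, Route A 7, Route C 14.
The switch changes the winner from Route B to Route C.

Route C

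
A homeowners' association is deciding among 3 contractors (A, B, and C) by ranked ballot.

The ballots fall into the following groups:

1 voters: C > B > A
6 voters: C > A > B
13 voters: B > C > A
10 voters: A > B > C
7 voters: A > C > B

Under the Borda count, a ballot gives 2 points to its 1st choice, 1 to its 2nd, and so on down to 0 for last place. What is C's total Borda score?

Borda scores:
  A: 0 + 6·1 + 13·0 + 10·2 + 7·2 = 40
  B: 1 + 6·0 + 13·2 + 10·1 + 7·0 = 37
  C: 2 + 6·2 + 13·1 + 10·0 + 7·1 = 34

34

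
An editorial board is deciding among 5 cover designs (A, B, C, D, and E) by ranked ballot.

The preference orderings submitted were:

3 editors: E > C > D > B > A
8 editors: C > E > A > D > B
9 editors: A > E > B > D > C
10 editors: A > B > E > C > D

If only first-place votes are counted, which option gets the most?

First-place vote totals:
  A: 19
  B: 0
  C: 8
  D: 0
  E: 3
A has the most first-place votes.

A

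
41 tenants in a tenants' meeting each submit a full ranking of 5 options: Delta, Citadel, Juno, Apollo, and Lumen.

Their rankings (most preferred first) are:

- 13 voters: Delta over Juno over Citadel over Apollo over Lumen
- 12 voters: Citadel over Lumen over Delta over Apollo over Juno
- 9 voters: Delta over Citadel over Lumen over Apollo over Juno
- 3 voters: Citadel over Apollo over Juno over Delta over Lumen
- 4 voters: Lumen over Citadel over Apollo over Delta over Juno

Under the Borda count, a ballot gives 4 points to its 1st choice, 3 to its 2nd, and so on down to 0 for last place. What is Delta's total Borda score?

Borda scores:
  Delta: 13·4 + 12·2 + 9·4 + 3·1 + 4·1 = 119
  Citadel: 13·2 + 12·4 + 9·3 + 3·4 + 4·3 = 125
  Juno: 13·3 + 12·0 + 9·0 + 3·2 + 4·0 = 45
  Apollo: 13·1 + 12·1 + 9·1 + 3·3 + 4·2 = 51
  Lumen: 13·0 + 12·3 + 9·2 + 3·0 + 4·4 = 70

119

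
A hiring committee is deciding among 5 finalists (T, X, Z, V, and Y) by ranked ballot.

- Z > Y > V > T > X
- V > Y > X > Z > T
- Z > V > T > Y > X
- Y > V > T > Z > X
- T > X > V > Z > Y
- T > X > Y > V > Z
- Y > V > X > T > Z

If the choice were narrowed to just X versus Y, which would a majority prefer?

Y

Ballots ranking X above Y: 2.
Ballots ranking Y above X: 5.
Y wins the head-to-head, 5–2.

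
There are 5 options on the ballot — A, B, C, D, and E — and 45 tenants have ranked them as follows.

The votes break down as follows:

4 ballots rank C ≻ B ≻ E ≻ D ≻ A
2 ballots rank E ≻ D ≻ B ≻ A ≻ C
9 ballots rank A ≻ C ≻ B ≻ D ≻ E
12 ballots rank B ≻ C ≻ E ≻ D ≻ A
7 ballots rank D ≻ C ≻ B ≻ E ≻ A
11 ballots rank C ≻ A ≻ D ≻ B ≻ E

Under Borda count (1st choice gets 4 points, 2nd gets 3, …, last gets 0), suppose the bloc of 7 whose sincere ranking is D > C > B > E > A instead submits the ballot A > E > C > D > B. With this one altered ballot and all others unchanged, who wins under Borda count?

C

Borda totals with the altered ballot: A 99, B 93, C 137, D 60, E 61.
The winner is unchanged: still C.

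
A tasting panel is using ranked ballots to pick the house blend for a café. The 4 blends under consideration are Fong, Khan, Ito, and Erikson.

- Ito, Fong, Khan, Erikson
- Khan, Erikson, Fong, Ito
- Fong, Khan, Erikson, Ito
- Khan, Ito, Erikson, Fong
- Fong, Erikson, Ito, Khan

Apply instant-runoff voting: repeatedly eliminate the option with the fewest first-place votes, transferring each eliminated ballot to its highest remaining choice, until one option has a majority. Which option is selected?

Round 1: Fong 2, Khan 2, Ito 1, Erikson 0. Erikson has the fewest and is eliminated.
Round 2: Fong 2, Khan 2, Ito 1. Ito has the fewest and is eliminated.
Round 3: Fong 3, Khan 2. Fong has a majority.

Fong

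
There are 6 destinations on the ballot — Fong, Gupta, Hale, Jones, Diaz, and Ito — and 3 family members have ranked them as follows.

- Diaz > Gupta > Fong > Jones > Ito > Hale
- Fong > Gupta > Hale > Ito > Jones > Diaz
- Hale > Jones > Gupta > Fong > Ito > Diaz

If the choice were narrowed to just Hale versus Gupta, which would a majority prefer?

Ballots ranking Hale above Gupta: 1.
Ballots ranking Gupta above Hale: 2.
Gupta wins the head-to-head, 2–1.

Gupta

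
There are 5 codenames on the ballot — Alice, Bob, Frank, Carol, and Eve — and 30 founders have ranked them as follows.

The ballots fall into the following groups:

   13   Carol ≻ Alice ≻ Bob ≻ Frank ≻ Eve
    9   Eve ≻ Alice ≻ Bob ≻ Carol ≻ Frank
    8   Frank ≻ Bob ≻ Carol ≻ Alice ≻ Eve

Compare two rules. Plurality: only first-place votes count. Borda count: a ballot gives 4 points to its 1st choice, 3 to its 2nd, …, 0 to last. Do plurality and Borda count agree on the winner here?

Yes

Plurality first-place counts: Alice 0, Bob 0, Frank 8, Carol 13, Eve 9 → Carol.
Borda totals: Alice 74, Bob 68, Frank 45, Carol 77, Eve 36 → Carol.
The two rules agree on Carol.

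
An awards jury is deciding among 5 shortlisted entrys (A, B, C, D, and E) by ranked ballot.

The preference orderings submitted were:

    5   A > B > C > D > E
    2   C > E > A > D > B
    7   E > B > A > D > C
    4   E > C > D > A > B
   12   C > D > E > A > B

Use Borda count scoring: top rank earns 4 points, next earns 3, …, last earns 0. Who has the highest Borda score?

C

Borda scores:
  A: 5·4 + 2·2 + 7·2 + 4·1 + 12·1 = 54
  B: 5·3 + 2·0 + 7·3 + 4·0 + 12·0 = 36
  C: 5·2 + 2·4 + 7·0 + 4·3 + 12·4 = 78
  D: 5·1 + 2·1 + 7·1 + 4·2 + 12·3 = 58
  E: 5·0 + 2·3 + 7·4 + 4·4 + 12·2 = 74
C has the highest total.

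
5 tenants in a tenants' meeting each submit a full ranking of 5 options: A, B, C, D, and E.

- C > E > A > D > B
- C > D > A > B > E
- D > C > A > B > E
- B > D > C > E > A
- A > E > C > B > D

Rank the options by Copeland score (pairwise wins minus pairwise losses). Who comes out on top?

Pairwise results:
  A vs B: A wins 4–1.
  A vs C: C wins 4–1.
  A vs D: D wins 3–2.
  A vs E: A wins 3–2.
  B vs C: C wins 4–1.
  B vs D: D wins 3–2.
  B vs E: B wins 3–2.
  C vs D: C wins 3–2.
  C vs E: C wins 4–1.
  D vs E: D wins 3–2.
Copeland scores (wins − losses):
  A: 2 − 2 = 0
  B: 1 − 3 = -2
  C: 4 − 0 = 4
  D: 3 − 1 = 2
  E: 0 − 4 = -4
C has the best Copeland score.

C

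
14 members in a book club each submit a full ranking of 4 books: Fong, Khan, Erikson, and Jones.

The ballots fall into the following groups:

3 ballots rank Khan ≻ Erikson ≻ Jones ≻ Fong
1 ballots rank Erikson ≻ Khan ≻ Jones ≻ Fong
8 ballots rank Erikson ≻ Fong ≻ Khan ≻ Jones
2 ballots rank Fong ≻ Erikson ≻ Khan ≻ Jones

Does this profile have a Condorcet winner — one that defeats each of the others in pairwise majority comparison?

Yes

Head-to-head results (14 voters total):
Fong vs Khan: Fong wins 10–4.
Fong vs Erikson: Erikson wins 12–2.
Fong vs Jones: Fong wins 10–4.
Khan vs Erikson: Erikson wins 11–3.
Khan vs Jones: Khan wins 14–0.
Erikson vs Jones: Erikson wins 14–0.
Erikson beats each rival — Fong (12–2), Khan (11–3), Jones (14–0) — so Erikson is the Condorcet winner.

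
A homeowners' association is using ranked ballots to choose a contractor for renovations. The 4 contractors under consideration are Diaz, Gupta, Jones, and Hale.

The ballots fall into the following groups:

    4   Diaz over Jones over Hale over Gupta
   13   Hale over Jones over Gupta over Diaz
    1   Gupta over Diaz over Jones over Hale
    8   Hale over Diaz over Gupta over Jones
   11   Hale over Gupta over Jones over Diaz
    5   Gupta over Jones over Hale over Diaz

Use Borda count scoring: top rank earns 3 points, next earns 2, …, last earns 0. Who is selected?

Borda scores:
  Diaz: 4·3 + 13·0 + 2 + 8·2 + 11·0 + 5·0 = 30
  Gupta: 4·0 + 13·1 + 3 + 8·1 + 11·2 + 5·3 = 61
  Jones: 4·2 + 13·2 + 1 + 8·0 + 11·1 + 5·2 = 56
  Hale: 4·1 + 13·3 + 0 + 8·3 + 11·3 + 5·1 = 105
Hale has the highest total.

Hale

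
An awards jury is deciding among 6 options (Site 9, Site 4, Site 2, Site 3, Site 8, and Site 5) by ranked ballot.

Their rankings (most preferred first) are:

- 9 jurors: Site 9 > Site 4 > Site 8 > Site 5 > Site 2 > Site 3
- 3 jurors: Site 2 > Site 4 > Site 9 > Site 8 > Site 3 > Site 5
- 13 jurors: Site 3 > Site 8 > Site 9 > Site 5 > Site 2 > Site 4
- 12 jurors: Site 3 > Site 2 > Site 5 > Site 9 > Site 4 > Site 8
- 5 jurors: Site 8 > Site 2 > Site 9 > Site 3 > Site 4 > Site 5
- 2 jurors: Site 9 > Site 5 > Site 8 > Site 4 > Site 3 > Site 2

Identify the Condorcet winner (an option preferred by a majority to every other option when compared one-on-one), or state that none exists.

Head-to-head results (44 voters total):
Site 9 vs Site 4: Site 9 wins 41–3.
Site 9 vs Site 2: Site 9 wins 24–20.
Site 9 vs Site 3: Site 3 wins 25–19.
Site 9 vs Site 8: Site 9 wins 26–18.
Site 9 vs Site 5: Site 9 wins 32–12.
Site 4 vs Site 2: Site 2 wins 33–11.
Site 4 vs Site 3: Site 3 wins 30–14.
Site 4 vs Site 8: Site 4 wins 24–20.
Site 4 vs Site 5: Site 5 wins 27–17.
Site 2 vs Site 3: Site 3 wins 27–17.
Site 2 vs Site 8: Site 8 wins 29–15.
Site 2 vs Site 5: Site 5 wins 24–20.
Site 3 vs Site 8: Site 3 wins 25–19.
Site 3 vs Site 5: Site 3 wins 33–11.
Site 8 vs Site 5: Site 8 wins 30–14.
Site 3 beats each rival — Site 9 (25–19), Site 4 (30–14), Site 2 (27–17), Site 8 (25–19), Site 5 (33–11) — so Site 3 is the Condorcet winner.

Site 3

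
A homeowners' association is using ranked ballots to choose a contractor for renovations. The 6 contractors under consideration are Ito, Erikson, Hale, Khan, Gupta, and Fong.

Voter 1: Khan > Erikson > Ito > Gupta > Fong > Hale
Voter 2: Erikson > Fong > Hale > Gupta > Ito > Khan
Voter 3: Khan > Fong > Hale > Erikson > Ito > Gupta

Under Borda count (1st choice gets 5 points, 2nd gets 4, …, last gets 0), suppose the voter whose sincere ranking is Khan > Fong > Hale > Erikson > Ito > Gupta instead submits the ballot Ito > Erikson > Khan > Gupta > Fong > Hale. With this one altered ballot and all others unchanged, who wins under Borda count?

Borda totals with the altered ballot: Ito 9, Erikson 13, Hale 3, Khan 8, Gupta 6, Fong 6.
The winner is unchanged: still Erikson.

Erikson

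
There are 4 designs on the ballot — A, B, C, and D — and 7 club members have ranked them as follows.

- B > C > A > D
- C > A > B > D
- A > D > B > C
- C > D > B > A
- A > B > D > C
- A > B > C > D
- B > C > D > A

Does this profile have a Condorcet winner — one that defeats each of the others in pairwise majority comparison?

Head-to-head results (7 voters total):
A vs B: A wins 4–3.
A vs C: C wins 4–3.
A vs D: A wins 5–2.
B vs C: B wins 5–2.
B vs D: B wins 5–2.
C vs D: C wins 5–2.
No candidate beats all others: A beats B beats C beats A, a majority cycle.

No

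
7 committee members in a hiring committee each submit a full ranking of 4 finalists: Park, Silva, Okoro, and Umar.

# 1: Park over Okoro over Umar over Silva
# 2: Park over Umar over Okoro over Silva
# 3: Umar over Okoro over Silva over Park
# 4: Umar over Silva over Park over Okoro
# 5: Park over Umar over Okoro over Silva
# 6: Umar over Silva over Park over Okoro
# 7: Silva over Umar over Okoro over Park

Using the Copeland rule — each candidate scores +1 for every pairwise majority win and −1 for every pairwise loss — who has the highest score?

Pairwise results:
  Park vs Silva: Silva wins 4–3.
  Park vs Okoro: Park wins 5–2.
  Park vs Umar: Umar wins 4–3.
  Silva vs Okoro: Okoro wins 4–3.
  Silva vs Umar: Umar wins 6–1.
  Okoro vs Umar: Umar wins 6–1.
Copeland scores (wins − losses):
  Park: 1 − 2 = -1
  Silva: 1 − 2 = -1
  Okoro: 1 − 2 = -1
  Umar: 3 − 0 = 3
Umar has the best Copeland score.

Umar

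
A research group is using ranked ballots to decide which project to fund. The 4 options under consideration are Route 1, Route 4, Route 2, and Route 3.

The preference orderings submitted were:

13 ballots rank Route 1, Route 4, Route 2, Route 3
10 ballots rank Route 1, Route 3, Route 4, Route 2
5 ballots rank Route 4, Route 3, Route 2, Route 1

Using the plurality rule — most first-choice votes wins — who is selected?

Route 1

First-place vote totals:
  Route 1: 23
  Route 4: 5
  Route 2: 0
  Route 3: 0
Route 1 has the most first-place votes.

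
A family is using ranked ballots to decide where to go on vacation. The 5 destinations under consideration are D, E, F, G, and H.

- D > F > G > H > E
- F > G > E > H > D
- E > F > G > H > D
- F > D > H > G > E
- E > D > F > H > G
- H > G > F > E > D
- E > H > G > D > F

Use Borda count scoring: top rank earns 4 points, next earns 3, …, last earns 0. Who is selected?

Borda scores:
  D: 4 + 0 + 0 + 3 + 3 + 0 + 1 = 11
  E: 0 + 2 + 4 + 0 + 4 + 1 + 4 = 15
  F: 3 + 4 + 3 + 4 + 2 + 2 + 0 = 18
  G: 2 + 3 + 2 + 1 + 0 + 3 + 2 = 13
  H: 1 + 1 + 1 + 2 + 1 + 4 + 3 = 13
F has the highest total.

F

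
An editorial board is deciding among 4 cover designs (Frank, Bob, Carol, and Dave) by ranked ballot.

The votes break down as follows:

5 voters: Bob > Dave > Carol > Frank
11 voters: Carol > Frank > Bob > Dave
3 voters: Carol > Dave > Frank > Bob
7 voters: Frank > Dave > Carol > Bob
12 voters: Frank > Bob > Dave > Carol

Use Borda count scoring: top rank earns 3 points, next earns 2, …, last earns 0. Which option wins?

Borda scores:
  Frank: 5·0 + 11·2 + 3·1 + 7·3 + 12·3 = 82
  Bob: 5·3 + 11·1 + 3·0 + 7·0 + 12·2 = 50
  Carol: 5·1 + 11·3 + 3·3 + 7·1 + 12·0 = 54
  Dave: 5·2 + 11·0 + 3·2 + 7·2 + 12·1 = 42
Frank has the highest total.

Frank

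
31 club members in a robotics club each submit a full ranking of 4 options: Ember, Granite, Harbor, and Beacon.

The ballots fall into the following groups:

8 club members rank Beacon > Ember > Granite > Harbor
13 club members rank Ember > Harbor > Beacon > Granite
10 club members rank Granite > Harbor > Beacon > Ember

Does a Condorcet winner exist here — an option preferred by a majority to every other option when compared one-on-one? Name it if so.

Head-to-head results (31 voters total):
Ember vs Granite: Ember wins 21–10.
Ember vs Harbor: Ember wins 21–10.
Ember vs Beacon: Beacon wins 18–13.
Granite vs Harbor: Granite wins 18–13.
Granite vs Beacon: Beacon wins 21–10.
Harbor vs Beacon: Harbor wins 23–8.
No candidate beats all others: Ember beats Harbor beats Beacon beats Ember, a majority cycle.

There is no Condorcet winner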